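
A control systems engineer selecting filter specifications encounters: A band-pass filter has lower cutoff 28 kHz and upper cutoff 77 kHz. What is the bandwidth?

Bandwidth = f_high - f_low
= 77 kHz - 28 kHz = 49 kHz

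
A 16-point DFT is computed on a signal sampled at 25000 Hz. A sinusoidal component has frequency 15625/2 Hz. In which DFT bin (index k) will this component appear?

DFT frequency resolution = f_s/N = 25000/16 = 3125/2 Hz
Bin index k = f_signal / resolution = 15625/2 / 3125/2 = 5
The signal frequency 15625/2 Hz falls in DFT bin k = 5.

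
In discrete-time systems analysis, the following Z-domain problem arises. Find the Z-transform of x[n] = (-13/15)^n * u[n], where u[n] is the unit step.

The Z-transform of a^n * u[n] is z/(z-a) for |z| > |a|.
Here a = -13/15, so X(z) = z/(z - (-13/15)) = 15z/(15z + 13)
ROC: |z| > 13/15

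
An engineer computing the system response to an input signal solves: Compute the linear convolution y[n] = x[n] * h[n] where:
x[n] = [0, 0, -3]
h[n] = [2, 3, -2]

y[n] = sum_k x[k]*h[n-k]. Output length = len(x) + len(h) - 1 = 3 + 3 - 1 = 5.
y[0] = 0*2 = 0
y[1] = 0*2 + 0*3 = 0
y[2] = -3*2 + 0*3 + 0*-2 = -6
y[3] = -3*3 + 0*-2 = -9
y[4] = -3*-2 = 6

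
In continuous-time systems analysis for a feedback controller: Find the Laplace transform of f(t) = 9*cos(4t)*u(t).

Standard pair: cos(wt)*u(t) <-> s/(s^2+w^2)
With w = 4: L{9*cos(4t)*u(t)} = 9s/(s^2+16)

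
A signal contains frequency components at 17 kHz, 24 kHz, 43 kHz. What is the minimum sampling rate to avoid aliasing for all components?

The highest frequency component is f_max = 43 kHz.
Nyquist rate = 2 * f_max = 2 * 43 kHz = 86 kHz.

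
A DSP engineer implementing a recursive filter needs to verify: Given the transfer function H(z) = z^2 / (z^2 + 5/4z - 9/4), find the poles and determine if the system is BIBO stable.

Poles are roots of the denominator: z^2 + 5/4z - 9/4 = 0.
Quadratic formula: z = [-(5/4) +/- sqrt((5/4)^2 - 4*(-9/4))] / 2
Discriminant = 25/16 + 9 = 169/16; sqrt = 13/4.
z = (-5/4 +/- 13/4) / 2 => z = 1 or z = -9/4.
|p1| = 9/4, |p2| = 1.
For BIBO stability, all poles must lie inside the unit circle (|p| < 1).
System is UNSTABLE since at least one |p| >= 1.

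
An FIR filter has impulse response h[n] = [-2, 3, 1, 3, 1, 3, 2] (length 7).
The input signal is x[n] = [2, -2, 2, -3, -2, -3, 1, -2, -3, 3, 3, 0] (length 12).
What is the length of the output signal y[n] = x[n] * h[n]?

For linear convolution, the output length is:
len(y) = len(x) + len(h) - 1 = 12 + 7 - 1 = 18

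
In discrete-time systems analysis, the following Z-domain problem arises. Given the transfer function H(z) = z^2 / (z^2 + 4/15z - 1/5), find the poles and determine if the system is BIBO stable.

Poles are roots of the denominator: z^2 + 4/15z - 1/5 = 0.
Quadratic formula: z = [-(4/15) +/- sqrt((4/15)^2 - 4*(-1/5))] / 2
Discriminant = 16/225 + 4/5 = 196/225; sqrt = 14/15.
z = (-4/15 +/- 14/15) / 2 => z = 1/3 or z = -3/5.
|p1| = 1/3, |p2| = 3/5.
For BIBO stability, all poles must lie inside the unit circle (|p| < 1).
System is STABLE since both |p| < 1.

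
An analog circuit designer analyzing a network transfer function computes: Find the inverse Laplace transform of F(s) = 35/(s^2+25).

Standard pair: w/(s^2+w^2) <-> sin(wt)*u(t)
Recognize w^2 = 25, so w = 5; numerator 35 = 7*5.
f(t) = 7*sin(5t)*u(t)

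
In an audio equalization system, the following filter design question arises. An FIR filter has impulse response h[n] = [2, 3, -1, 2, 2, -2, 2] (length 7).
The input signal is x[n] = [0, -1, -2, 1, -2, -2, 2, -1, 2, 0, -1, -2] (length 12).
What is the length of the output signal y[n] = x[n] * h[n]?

For linear convolution, the output length is:
len(y) = len(x) + len(h) - 1 = 12 + 7 - 1 = 18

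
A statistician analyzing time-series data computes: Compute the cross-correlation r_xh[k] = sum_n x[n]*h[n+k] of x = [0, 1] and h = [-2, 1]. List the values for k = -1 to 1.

Both sequences indexed from 0 and zero outside their support.
Lags with overlap: k = -1 to 1.
  r_xh[-1] = x[1]*h[0] = -2
  r_xh[0] = x[0]*h[0] + x[1]*h[1] = 1
  r_xh[1] = x[0]*h[1] = 0
r_xh = [-2, 1, 0] (for k = -1, ..., 1)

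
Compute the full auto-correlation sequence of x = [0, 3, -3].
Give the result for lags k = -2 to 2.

r_xx[k] = sum_m x[m]*x[m+k], indexed from 0, for k = -2 to 2:
  r_xx[-2] = x[2]*x[0] = 0
  r_xx[-1] = x[1]*x[0] + x[2]*x[1] = -9
  r_xx[0] = x[0]*x[0] + x[1]*x[1] + x[2]*x[2] = 18
  r_xx[1] = x[0]*x[1] + x[1]*x[2] = -9
  r_xx[2] = x[0]*x[2] = 0
r_xx = [0, -9, 18, -9, 0]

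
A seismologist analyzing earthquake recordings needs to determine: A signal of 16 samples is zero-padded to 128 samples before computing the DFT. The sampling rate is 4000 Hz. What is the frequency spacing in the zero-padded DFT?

Original DFT: N = 16, resolution = f_s/N = 4000/16 = 250 Hz
Zero-padded DFT: N = 128, resolution = f_s/N = 4000/128 = 125/4 Hz
Zero-padding interpolates the spectrum (finer frequency grid)
but does NOT improve the true spectral resolution (ability to resolve close frequencies).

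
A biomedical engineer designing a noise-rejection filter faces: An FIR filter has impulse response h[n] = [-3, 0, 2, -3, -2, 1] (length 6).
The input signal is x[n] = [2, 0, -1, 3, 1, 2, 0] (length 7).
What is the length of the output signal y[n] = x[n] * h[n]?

For linear convolution, the output length is:
len(y) = len(x) + len(h) - 1 = 7 + 6 - 1 = 12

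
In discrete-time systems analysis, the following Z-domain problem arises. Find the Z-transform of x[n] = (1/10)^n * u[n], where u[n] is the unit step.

The Z-transform of a^n * u[n] is z/(z-a) for |z| > |a|.
Here a = 1/10, so X(z) = z/(z - (1/10)) = 10z/(10z - 1)
ROC: |z| > 1/10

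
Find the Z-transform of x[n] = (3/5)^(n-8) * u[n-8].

Time-shifting property: if X(z) = Z{x[n]}, then Z{x[n-d]} = z^(-d) * X(z)
X(z) = z/(z - 3/5) for x[n] = (3/5)^n * u[n]
Z{x[n-8]} = z^(-8) * z/(z - 3/5) = z^(-7)/(z - 3/5)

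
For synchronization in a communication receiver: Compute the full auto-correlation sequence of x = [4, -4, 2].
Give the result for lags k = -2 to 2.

r_xx[k] = sum_m x[m]*x[m+k], indexed from 0, for k = -2 to 2:
  r_xx[-2] = x[2]*x[0] = 8
  r_xx[-1] = x[1]*x[0] + x[2]*x[1] = -24
  r_xx[0] = x[0]*x[0] + x[1]*x[1] + x[2]*x[2] = 36
  r_xx[1] = x[0]*x[1] + x[1]*x[2] = -24
  r_xx[2] = x[0]*x[2] = 8
r_xx = [8, -24, 36, -24, 8]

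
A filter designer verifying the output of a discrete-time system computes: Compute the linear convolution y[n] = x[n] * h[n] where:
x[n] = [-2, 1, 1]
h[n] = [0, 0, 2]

y[n] = sum_k x[k]*h[n-k]. Output length = len(x) + len(h) - 1 = 3 + 3 - 1 = 5.
y[0] = -2*0 = 0
y[1] = 1*0 + -2*0 = 0
y[2] = 1*0 + 1*0 + -2*2 = -4
y[3] = 1*0 + 1*2 = 2
y[4] = 1*2 = 2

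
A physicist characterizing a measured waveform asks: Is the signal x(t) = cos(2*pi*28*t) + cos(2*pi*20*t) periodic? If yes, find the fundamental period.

f1 = 28 Hz, f2 = 20 Hz
Period T1 = 1/28, T2 = 1/20
Ratio T1/T2 = 20/28, which is rational.
The signal is periodic with fundamental period T = 1/GCD(28,20) = 1/4 s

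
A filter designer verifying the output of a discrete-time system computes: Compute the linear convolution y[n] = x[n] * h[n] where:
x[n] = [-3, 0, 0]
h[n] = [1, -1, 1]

y[n] = sum_k x[k]*h[n-k]. Output length = len(x) + len(h) - 1 = 3 + 3 - 1 = 5.
y[0] = -3*1 = -3
y[1] = 0*1 + -3*-1 = 3
y[2] = 0*1 + 0*-1 + -3*1 = -3
y[3] = 0*-1 + 0*1 = 0
y[4] = 0*1 = 0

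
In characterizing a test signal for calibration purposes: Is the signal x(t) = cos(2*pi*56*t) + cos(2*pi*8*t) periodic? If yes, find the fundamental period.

f1 = 56 Hz, f2 = 8 Hz
Period T1 = 1/56, T2 = 1/8
Ratio T1/T2 = 8/56, which is rational.
The signal is periodic with fundamental period T = 1/GCD(56,8) = 1/8 s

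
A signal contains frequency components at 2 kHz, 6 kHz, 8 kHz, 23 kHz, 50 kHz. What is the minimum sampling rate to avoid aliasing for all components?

The highest frequency component is f_max = 50 kHz.
Nyquist rate = 2 * f_max = 2 * 50 kHz = 100 kHz.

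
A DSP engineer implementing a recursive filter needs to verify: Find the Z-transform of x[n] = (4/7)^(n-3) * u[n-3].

Time-shifting property: if X(z) = Z{x[n]}, then Z{x[n-d]} = z^(-d) * X(z)
X(z) = z/(z - 4/7) for x[n] = (4/7)^n * u[n]
Z{x[n-3]} = z^(-3) * z/(z - 4/7) = z^(-2)/(z - 4/7)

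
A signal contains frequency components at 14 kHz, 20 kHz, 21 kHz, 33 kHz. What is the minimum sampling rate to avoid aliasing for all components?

The highest frequency component is f_max = 33 kHz.
Nyquist rate = 2 * f_max = 2 * 33 kHz = 66 kHz.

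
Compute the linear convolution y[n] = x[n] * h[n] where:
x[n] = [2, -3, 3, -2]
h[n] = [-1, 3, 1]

y[n] = sum_k x[k]*h[n-k]. Output length = len(x) + len(h) - 1 = 4 + 3 - 1 = 6.
y[0] = 2*-1 = -2
y[1] = -3*-1 + 2*3 = 9
y[2] = 3*-1 + -3*3 + 2*1 = -10
y[3] = -2*-1 + 3*3 + -3*1 = 8
y[4] = -2*3 + 3*1 = -3
y[5] = -2*1 = -2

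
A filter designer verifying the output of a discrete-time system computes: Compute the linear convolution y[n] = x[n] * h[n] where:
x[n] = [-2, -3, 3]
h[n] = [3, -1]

y[n] = sum_k x[k]*h[n-k]. Output length = len(x) + len(h) - 1 = 3 + 2 - 1 = 4.
y[0] = -2*3 = -6
y[1] = -3*3 + -2*-1 = -7
y[2] = 3*3 + -3*-1 = 12
y[3] = 3*-1 = -3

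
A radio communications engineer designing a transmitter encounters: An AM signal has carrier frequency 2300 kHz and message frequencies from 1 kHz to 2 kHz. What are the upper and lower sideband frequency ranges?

Upper sideband (USB) = fc + [fm_low, fm_high] = 2300 + [1, 2] = [2301, 2302] kHz
Lower sideband (LSB) = fc - [fm_high, fm_low] = 2300 - [2, 1] = [2298, 2299] kHz
Total occupied spectrum: 2298 kHz to 2302 kHz (plus carrier at 2300 kHz)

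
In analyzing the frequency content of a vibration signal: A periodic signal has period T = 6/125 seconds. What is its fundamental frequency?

The fundamental frequency is the reciprocal of the period.
f = 1/T = 1/(6/125) = 125/6 Hz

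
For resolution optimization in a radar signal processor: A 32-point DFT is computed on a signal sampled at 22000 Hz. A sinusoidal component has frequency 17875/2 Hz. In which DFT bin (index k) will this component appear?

DFT frequency resolution = f_s/N = 22000/32 = 1375/2 Hz
Bin index k = f_signal / resolution = 17875/2 / 1375/2 = 13
The signal frequency 17875/2 Hz falls in DFT bin k = 13.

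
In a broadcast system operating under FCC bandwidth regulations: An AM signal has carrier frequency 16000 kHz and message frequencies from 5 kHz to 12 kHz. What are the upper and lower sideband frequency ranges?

Upper sideband (USB) = fc + [fm_low, fm_high] = 16000 + [5, 12] = [16005, 16012] kHz
Lower sideband (LSB) = fc - [fm_high, fm_low] = 16000 - [12, 5] = [15988, 15995] kHz
Total occupied spectrum: 15988 kHz to 16012 kHz (plus carrier at 16000 kHz)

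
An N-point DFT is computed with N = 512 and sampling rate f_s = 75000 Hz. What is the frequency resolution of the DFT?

DFT frequency resolution = f_s / N
= 75000 / 512 = 9375/64 Hz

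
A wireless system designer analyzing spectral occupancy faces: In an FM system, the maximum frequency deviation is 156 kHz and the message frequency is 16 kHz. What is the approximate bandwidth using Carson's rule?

Carson's rule: BW = 2*(delta_f + f_m)
= 2*(156 + 16) kHz = 344 kHz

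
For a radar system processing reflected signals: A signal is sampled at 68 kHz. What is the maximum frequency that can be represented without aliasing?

The maximum frequency that can be represented without aliasing
is the Nyquist frequency: f_max = f_s / 2 = 68 kHz / 2 = 34 kHz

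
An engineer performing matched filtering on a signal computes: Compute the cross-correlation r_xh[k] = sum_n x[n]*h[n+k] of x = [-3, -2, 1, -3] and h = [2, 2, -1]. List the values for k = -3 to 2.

Both sequences indexed from 0 and zero outside their support.
Lags with overlap: k = -3 to 2.
  r_xh[-3] = x[3]*h[0] = -6
  r_xh[-2] = x[2]*h[0] + x[3]*h[1] = -4
  r_xh[-1] = x[1]*h[0] + x[2]*h[1] + x[3]*h[2] = 1
  r_xh[0] = x[0]*h[0] + x[1]*h[1] + x[2]*h[2] = -11
  r_xh[1] = x[0]*h[1] + x[1]*h[2] = -4
  r_xh[2] = x[0]*h[2] = 3
r_xh = [-6, -4, 1, -11, -4, 3] (for k = -3, ..., 2)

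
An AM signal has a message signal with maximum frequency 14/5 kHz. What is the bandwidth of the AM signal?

In AM (double-sideband), the bandwidth is twice the message frequency.
BW = 2 * f_m = 2 * 14/5 kHz = 28/5 kHz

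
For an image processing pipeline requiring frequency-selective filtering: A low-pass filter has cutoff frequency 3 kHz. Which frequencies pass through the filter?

A low-pass filter passes all frequencies below the cutoff frequency 3 kHz and attenuates higher frequencies.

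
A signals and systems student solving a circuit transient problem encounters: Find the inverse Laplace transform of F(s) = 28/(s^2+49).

Standard pair: w/(s^2+w^2) <-> sin(wt)*u(t)
Recognize w^2 = 49, so w = 7; numerator 28 = 4*7.
f(t) = 4*sin(7t)*u(t)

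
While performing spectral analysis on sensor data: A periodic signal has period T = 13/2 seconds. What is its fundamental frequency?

The fundamental frequency is the reciprocal of the period.
f = 1/T = 1/(13/2) = 2/13 Hz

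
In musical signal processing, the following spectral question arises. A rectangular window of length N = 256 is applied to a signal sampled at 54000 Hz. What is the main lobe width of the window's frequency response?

For a rectangular window of length N,
the main lobe width in frequency is 2*f_s/N.
= 2*54000/256 = 3375/8 Hz
This determines the minimum frequency separation for resolving two sinusoids.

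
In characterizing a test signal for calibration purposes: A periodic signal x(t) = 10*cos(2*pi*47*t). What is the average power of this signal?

Average power of A*cos(wt) is A^2/2.
P = 10^2 / 2 = 100/2 = 50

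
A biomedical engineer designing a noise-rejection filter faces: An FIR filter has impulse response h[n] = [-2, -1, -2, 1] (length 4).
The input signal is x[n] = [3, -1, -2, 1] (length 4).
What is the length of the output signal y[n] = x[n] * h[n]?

For linear convolution, the output length is:
len(y) = len(x) + len(h) - 1 = 4 + 4 - 1 = 7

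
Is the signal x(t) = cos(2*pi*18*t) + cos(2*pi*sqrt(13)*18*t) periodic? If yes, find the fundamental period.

f1 = 18 Hz, f2 = 18*sqrt(13) Hz
Ratio f2/f1 = sqrt(13), which is irrational.
Since the frequency ratio is irrational, no common period exists.
The signal is not periodic.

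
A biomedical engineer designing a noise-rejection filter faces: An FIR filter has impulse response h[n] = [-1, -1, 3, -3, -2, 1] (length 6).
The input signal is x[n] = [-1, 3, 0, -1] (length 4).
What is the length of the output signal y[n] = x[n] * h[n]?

For linear convolution, the output length is:
len(y) = len(x) + len(h) - 1 = 4 + 6 - 1 = 9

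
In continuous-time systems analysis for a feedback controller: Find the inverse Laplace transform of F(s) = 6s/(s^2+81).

Standard pair: s/(s^2+w^2) <-> cos(wt)*u(t)
With k=6, w=9: f(t) = 6*cos(9t)*u(t)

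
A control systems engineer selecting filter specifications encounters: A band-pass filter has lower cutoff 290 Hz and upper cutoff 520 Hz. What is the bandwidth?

Bandwidth = f_high - f_low
= 520 Hz - 290 Hz = 230 Hz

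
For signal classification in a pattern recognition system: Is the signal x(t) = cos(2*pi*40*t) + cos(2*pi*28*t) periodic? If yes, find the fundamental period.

f1 = 40 Hz, f2 = 28 Hz
Period T1 = 1/40, T2 = 1/28
Ratio T1/T2 = 28/40, which is rational.
The signal is periodic with fundamental period T = 1/GCD(40,28) = 1/4 s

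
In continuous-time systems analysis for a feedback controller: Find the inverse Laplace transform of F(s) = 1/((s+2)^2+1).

Standard pair: w/((s+a)^2+w^2) <-> e^(-at)*sin(wt)*u(t)
With a=2, w=1: f(t) = e^(-2t)*sin(t)*u(t)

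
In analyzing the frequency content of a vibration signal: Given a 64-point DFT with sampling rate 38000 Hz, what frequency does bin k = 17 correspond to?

The frequency of DFT bin k is: f_k = k * f_s / N
f_17 = 17 * 38000 / 64 = 40375/4 Hz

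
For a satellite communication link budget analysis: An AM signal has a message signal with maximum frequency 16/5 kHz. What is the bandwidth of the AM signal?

In AM (double-sideband), the bandwidth is twice the message frequency.
BW = 2 * f_m = 2 * 16/5 kHz = 32/5 kHz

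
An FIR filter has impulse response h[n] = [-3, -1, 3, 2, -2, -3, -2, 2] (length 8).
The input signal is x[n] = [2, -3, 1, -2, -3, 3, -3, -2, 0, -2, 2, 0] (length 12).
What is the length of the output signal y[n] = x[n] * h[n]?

For linear convolution, the output length is:
len(y) = len(x) + len(h) - 1 = 12 + 8 - 1 = 19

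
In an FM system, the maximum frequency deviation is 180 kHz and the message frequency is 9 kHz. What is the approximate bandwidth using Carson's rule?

Carson's rule: BW = 2*(delta_f + f_m)
= 2*(180 + 9) kHz = 378 kHz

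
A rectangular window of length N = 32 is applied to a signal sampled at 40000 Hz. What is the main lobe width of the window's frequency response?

For a rectangular window of length N,
the main lobe width in frequency is 2*f_s/N.
= 2*40000/32 = 2500 Hz
This determines the minimum frequency separation for resolving two sinusoids.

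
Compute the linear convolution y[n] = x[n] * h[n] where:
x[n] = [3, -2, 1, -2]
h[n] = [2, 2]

y[n] = sum_k x[k]*h[n-k]. Output length = len(x) + len(h) - 1 = 4 + 2 - 1 = 5.
y[0] = 3*2 = 6
y[1] = -2*2 + 3*2 = 2
y[2] = 1*2 + -2*2 = -2
y[3] = -2*2 + 1*2 = -2
y[4] = -2*2 = -4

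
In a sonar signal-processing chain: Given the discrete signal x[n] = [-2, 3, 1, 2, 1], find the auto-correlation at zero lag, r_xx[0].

The auto-correlation at zero lag r_xx[0] equals the signal energy.
r_xx[0] = sum of x[n]^2 = (-2)^2 + 3^2 + 1^2 + 2^2 + 1^2
= 4 + 9 + 1 + 4 + 1 = 19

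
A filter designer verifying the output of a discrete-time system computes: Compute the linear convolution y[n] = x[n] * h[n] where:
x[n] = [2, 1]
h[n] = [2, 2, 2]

y[n] = sum_k x[k]*h[n-k]. Output length = len(x) + len(h) - 1 = 2 + 3 - 1 = 4.
y[0] = 2*2 = 4
y[1] = 1*2 + 2*2 = 6
y[2] = 1*2 + 2*2 = 6
y[3] = 1*2 = 2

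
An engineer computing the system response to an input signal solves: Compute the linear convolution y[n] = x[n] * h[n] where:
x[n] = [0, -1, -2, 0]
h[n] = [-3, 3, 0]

y[n] = sum_k x[k]*h[n-k]. Output length = len(x) + len(h) - 1 = 4 + 3 - 1 = 6.
y[0] = 0*-3 = 0
y[1] = -1*-3 + 0*3 = 3
y[2] = -2*-3 + -1*3 + 0*0 = 3
y[3] = 0*-3 + -2*3 + -1*0 = -6
y[4] = 0*3 + -2*0 = 0
y[5] = 0*0 = 0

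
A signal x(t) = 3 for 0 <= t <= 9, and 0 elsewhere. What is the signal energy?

Energy = integral of |x(t)|^2 dt over the signal duration
= 3^2 * 9 = 9 * 9 = 81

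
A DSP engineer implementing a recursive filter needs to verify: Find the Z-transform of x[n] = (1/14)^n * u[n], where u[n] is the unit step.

The Z-transform of a^n * u[n] is z/(z-a) for |z| > |a|.
Here a = 1/14, so X(z) = z/(z - (1/14)) = 14z/(14z - 1)
ROC: |z| > 1/14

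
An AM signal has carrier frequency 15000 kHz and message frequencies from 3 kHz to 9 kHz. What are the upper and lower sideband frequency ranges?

Upper sideband (USB) = fc + [fm_low, fm_high] = 15000 + [3, 9] = [15003, 15009] kHz
Lower sideband (LSB) = fc - [fm_high, fm_low] = 15000 - [9, 3] = [14991, 14997] kHz
Total occupied spectrum: 14991 kHz to 15009 kHz (plus carrier at 15000 kHz)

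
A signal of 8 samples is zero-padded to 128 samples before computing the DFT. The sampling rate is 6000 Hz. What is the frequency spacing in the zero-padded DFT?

Original DFT: N = 8, resolution = f_s/N = 6000/8 = 750 Hz
Zero-padded DFT: N = 128, resolution = f_s/N = 6000/128 = 375/8 Hz
Zero-padding interpolates the spectrum (finer frequency grid)
but does NOT improve the true spectral resolution (ability to resolve close frequencies).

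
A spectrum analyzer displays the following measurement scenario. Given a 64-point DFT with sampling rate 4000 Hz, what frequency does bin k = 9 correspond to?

The frequency of DFT bin k is: f_k = k * f_s / N
f_9 = 9 * 4000 / 64 = 1125/2 Hz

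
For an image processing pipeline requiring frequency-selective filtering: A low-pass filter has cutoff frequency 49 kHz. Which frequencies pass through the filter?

A low-pass filter passes all frequencies below the cutoff frequency 49 kHz and attenuates higher frequencies.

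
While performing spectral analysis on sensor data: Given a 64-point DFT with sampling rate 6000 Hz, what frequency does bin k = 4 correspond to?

The frequency of DFT bin k is: f_k = k * f_s / N
f_4 = 4 * 6000 / 64 = 375 Hz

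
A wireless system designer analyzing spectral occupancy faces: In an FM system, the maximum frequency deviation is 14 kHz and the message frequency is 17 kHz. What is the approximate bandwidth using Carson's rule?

Carson's rule: BW = 2*(delta_f + f_m)
= 2*(14 + 17) kHz = 62 kHz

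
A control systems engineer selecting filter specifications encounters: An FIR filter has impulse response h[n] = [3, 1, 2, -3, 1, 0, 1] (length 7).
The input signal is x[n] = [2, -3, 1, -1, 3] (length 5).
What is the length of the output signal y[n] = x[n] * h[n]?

For linear convolution, the output length is:
len(y) = len(x) + len(h) - 1 = 5 + 7 - 1 = 11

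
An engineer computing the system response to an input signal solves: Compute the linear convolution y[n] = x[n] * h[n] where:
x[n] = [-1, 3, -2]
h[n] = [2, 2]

y[n] = sum_k x[k]*h[n-k]. Output length = len(x) + len(h) - 1 = 3 + 2 - 1 = 4.
y[0] = -1*2 = -2
y[1] = 3*2 + -1*2 = 4
y[2] = -2*2 + 3*2 = 2
y[3] = -2*2 = -4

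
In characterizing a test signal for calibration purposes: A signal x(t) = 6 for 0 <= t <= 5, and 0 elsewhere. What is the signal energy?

Energy = integral of |x(t)|^2 dt over the signal duration
= 6^2 * 5 = 36 * 5 = 180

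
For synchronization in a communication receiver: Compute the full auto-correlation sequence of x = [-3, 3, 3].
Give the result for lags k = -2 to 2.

r_xx[k] = sum_m x[m]*x[m+k], indexed from 0, for k = -2 to 2:
  r_xx[-2] = x[2]*x[0] = -9
  r_xx[-1] = x[1]*x[0] + x[2]*x[1] = 0
  r_xx[0] = x[0]*x[0] + x[1]*x[1] + x[2]*x[2] = 27
  r_xx[1] = x[0]*x[1] + x[1]*x[2] = 0
  r_xx[2] = x[0]*x[2] = -9
r_xx = [-9, 0, 27, 0, -9]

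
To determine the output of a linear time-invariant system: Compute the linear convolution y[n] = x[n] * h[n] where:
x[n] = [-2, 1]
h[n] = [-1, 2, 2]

y[n] = sum_k x[k]*h[n-k]. Output length = len(x) + len(h) - 1 = 2 + 3 - 1 = 4.
y[0] = -2*-1 = 2
y[1] = 1*-1 + -2*2 = -5
y[2] = 1*2 + -2*2 = -2
y[3] = 1*2 = 2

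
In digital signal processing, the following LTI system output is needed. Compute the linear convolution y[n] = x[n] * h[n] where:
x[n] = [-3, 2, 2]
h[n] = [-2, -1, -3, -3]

y[n] = sum_k x[k]*h[n-k]. Output length = len(x) + len(h) - 1 = 3 + 4 - 1 = 6.
y[0] = -3*-2 = 6
y[1] = 2*-2 + -3*-1 = -1
y[2] = 2*-2 + 2*-1 + -3*-3 = 3
y[3] = 2*-1 + 2*-3 + -3*-3 = 1
y[4] = 2*-3 + 2*-3 = -12
y[5] = 2*-3 = -6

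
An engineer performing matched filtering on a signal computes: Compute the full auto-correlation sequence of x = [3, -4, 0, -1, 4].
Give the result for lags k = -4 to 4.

r_xx[k] = sum_m x[m]*x[m+k], indexed from 0, for k = -4 to 4:
  r_xx[-4] = x[4]*x[0] = 12
  r_xx[-3] = x[3]*x[0] + x[4]*x[1] = -19
  r_xx[-2] = x[2]*x[0] + x[3]*x[1] + x[4]*x[2] = 4
  r_xx[-1] = x[1]*x[0] + x[2]*x[1] + x[3]*x[2] + x[4]*x[3] = -16
  r_xx[0] = x[0]*x[0] + x[1]*x[1] + x[2]*x[2] + x[3]*x[3] + x[4]*x[4] = 42
  r_xx[1] = x[0]*x[1] + x[1]*x[2] + x[2]*x[3] + x[3]*x[4] = -16
  r_xx[2] = x[0]*x[2] + x[1]*x[3] + x[2]*x[4] = 4
  r_xx[3] = x[0]*x[3] + x[1]*x[4] = -19
  r_xx[4] = x[0]*x[4] = 12
r_xx = [12, -19, 4, -16, 42, -16, 4, -19, 12]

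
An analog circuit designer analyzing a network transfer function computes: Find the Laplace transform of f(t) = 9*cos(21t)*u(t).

Standard pair: cos(wt)*u(t) <-> s/(s^2+w^2)
With w = 21: L{9*cos(21t)*u(t)} = 9s/(s^2+441)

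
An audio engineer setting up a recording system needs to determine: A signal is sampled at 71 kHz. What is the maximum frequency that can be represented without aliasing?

The maximum frequency that can be represented without aliasing
is the Nyquist frequency: f_max = f_s / 2 = 71 kHz / 2 = 71/2 kHz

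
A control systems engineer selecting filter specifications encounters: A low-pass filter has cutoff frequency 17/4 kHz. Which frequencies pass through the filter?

A low-pass filter passes all frequencies below the cutoff frequency 17/4 kHz and attenuates higher frequencies.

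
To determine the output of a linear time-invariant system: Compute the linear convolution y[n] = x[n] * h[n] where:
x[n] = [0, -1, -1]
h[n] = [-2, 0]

y[n] = sum_k x[k]*h[n-k]. Output length = len(x) + len(h) - 1 = 3 + 2 - 1 = 4.
y[0] = 0*-2 = 0
y[1] = -1*-2 + 0*0 = 2
y[2] = -1*-2 + -1*0 = 2
y[3] = -1*0 = 0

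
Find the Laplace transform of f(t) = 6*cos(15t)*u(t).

Standard pair: cos(wt)*u(t) <-> s/(s^2+w^2)
With w = 15: L{6*cos(15t)*u(t)} = 6s/(s^2+225)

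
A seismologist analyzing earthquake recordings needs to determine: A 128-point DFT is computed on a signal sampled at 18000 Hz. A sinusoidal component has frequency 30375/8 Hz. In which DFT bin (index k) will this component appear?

DFT frequency resolution = f_s/N = 18000/128 = 1125/8 Hz
Bin index k = f_signal / resolution = 30375/8 / 1125/8 = 27
The signal frequency 30375/8 Hz falls in DFT bin k = 27.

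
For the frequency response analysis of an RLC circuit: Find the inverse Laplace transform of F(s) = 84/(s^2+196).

Standard pair: w/(s^2+w^2) <-> sin(wt)*u(t)
Recognize w^2 = 196, so w = 14; numerator 84 = 6*14.
f(t) = 6*sin(14t)*u(t)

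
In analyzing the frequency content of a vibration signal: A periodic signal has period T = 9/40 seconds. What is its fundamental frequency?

The fundamental frequency is the reciprocal of the period.
f = 1/T = 1/(9/40) = 40/9 Hz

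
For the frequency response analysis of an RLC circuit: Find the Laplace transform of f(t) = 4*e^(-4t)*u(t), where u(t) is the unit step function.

Standard Laplace transform pair:
e^(-at)*u(t) <-> 1/(s+a)
With a = 4: L{4*e^(-4t)*u(t)} = 4/(s+4), ROC: Re(s) > -4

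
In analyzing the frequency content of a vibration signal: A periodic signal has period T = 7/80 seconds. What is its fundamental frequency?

The fundamental frequency is the reciprocal of the period.
f = 1/T = 1/(7/80) = 80/7 Hz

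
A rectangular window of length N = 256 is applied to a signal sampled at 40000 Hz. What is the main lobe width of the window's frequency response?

For a rectangular window of length N,
the main lobe width in frequency is 2*f_s/N.
= 2*40000/256 = 625/2 Hz
This determines the minimum frequency separation for resolving two sinusoids.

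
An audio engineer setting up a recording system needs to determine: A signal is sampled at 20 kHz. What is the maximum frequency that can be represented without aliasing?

The maximum frequency that can be represented without aliasing
is the Nyquist frequency: f_max = f_s / 2 = 20 kHz / 2 = 10 kHz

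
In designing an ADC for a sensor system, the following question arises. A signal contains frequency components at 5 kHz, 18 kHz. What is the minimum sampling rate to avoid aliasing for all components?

The highest frequency component is f_max = 18 kHz.
Nyquist rate = 2 * f_max = 2 * 18 kHz = 36 kHz.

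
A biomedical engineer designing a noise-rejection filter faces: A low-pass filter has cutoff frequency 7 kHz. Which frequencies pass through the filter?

A low-pass filter passes all frequencies below the cutoff frequency 7 kHz and attenuates higher frequencies.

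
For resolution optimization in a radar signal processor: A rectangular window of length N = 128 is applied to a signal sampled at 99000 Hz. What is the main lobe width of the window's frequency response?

For a rectangular window of length N,
the main lobe width in frequency is 2*f_s/N.
= 2*99000/128 = 12375/8 Hz
This determines the minimum frequency separation for resolving two sinusoids.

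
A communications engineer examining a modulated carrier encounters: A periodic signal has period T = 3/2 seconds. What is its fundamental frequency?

The fundamental frequency is the reciprocal of the period.
f = 1/T = 1/(3/2) = 2/3 Hz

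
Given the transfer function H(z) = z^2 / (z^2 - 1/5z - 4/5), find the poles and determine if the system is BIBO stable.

Poles are roots of the denominator: z^2 - 1/5z - 4/5 = 0.
Quadratic formula: z = [-(-1/5) +/- sqrt((-1/5)^2 - 4*(-4/5))] / 2
Discriminant = 1/25 + 16/5 = 81/25; sqrt = 9/5.
z = (1/5 +/- 9/5) / 2 => z = 1 or z = -4/5.
|p1| = 1, |p2| = 4/5.
For BIBO stability, all poles must lie inside the unit circle (|p| < 1).
System is UNSTABLE since at least one |p| >= 1.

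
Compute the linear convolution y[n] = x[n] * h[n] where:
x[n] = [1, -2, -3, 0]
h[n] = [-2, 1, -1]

y[n] = sum_k x[k]*h[n-k]. Output length = len(x) + len(h) - 1 = 4 + 3 - 1 = 6.
y[0] = 1*-2 = -2
y[1] = -2*-2 + 1*1 = 5
y[2] = -3*-2 + -2*1 + 1*-1 = 3
y[3] = 0*-2 + -3*1 + -2*-1 = -1
y[4] = 0*1 + -3*-1 = 3
y[5] = 0*-1 = 0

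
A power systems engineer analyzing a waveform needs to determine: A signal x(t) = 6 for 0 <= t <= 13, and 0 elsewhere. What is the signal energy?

Energy = integral of |x(t)|^2 dt over the signal duration
= 6^2 * 13 = 36 * 13 = 468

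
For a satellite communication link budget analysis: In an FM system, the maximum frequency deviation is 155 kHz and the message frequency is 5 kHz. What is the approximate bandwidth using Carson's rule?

Carson's rule: BW = 2*(delta_f + f_m)
= 2*(155 + 5) kHz = 320 kHz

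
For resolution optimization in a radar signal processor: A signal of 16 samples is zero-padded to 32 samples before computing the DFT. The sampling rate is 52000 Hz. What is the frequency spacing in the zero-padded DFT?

Original DFT: N = 16, resolution = f_s/N = 52000/16 = 3250 Hz
Zero-padded DFT: N = 32, resolution = f_s/N = 52000/32 = 1625 Hz
Zero-padding interpolates the spectrum (finer frequency grid)
but does NOT improve the true spectral resolution (ability to resolve close frequencies).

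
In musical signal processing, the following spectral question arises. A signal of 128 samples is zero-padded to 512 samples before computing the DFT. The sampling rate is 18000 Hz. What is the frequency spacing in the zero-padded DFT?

Original DFT: N = 128, resolution = f_s/N = 18000/128 = 1125/8 Hz
Zero-padded DFT: N = 512, resolution = f_s/N = 18000/512 = 1125/32 Hz
Zero-padding interpolates the spectrum (finer frequency grid)
but does NOT improve the true spectral resolution (ability to resolve close frequencies).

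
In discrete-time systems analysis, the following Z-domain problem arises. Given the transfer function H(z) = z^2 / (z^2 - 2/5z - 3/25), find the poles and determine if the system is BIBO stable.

Poles are roots of the denominator: z^2 - 2/5z - 3/25 = 0.
Quadratic formula: z = [-(-2/5) +/- sqrt((-2/5)^2 - 4*(-3/25))] / 2
Discriminant = 4/25 + 12/25 = 16/25; sqrt = 4/5.
z = (2/5 +/- 4/5) / 2 => z = 3/5 or z = -1/5.
|p1| = 3/5, |p2| = 1/5.
For BIBO stability, all poles must lie inside the unit circle (|p| < 1).
System is STABLE since both |p| < 1.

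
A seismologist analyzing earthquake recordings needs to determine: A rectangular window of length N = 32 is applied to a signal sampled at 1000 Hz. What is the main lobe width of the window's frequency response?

For a rectangular window of length N,
the main lobe width in frequency is 2*f_s/N.
= 2*1000/32 = 125/2 Hz
This determines the minimum frequency separation for resolving two sinusoids.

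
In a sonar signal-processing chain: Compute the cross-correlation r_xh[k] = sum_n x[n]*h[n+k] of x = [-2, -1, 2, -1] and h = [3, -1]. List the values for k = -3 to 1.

Both sequences indexed from 0 and zero outside their support.
Lags with overlap: k = -3 to 1.
  r_xh[-3] = x[3]*h[0] = -3
  r_xh[-2] = x[2]*h[0] + x[3]*h[1] = 7
  r_xh[-1] = x[1]*h[0] + x[2]*h[1] = -5
  r_xh[0] = x[0]*h[0] + x[1]*h[1] = -5
  r_xh[1] = x[0]*h[1] = 2
r_xh = [-3, 7, -5, -5, 2] (for k = -3, ..., 1)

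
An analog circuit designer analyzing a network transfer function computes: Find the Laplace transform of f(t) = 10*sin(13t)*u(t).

Standard pair: sin(wt)*u(t) <-> w/(s^2+w^2)
With w = 13: L{10*sin(13t)*u(t)} = 130/(s^2+169)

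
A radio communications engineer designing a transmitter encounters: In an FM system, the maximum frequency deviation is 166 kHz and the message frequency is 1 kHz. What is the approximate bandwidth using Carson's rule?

Carson's rule: BW = 2*(delta_f + f_m)
= 2*(166 + 1) kHz = 334 kHz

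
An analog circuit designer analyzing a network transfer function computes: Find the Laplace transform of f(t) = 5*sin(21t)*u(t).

Standard pair: sin(wt)*u(t) <-> w/(s^2+w^2)
With w = 21: L{5*sin(21t)*u(t)} = 105/(s^2+441)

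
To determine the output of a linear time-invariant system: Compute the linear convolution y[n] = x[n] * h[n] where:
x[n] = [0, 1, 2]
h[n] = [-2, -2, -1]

y[n] = sum_k x[k]*h[n-k]. Output length = len(x) + len(h) - 1 = 3 + 3 - 1 = 5.
y[0] = 0*-2 = 0
y[1] = 1*-2 + 0*-2 = -2
y[2] = 2*-2 + 1*-2 + 0*-1 = -6
y[3] = 2*-2 + 1*-1 = -5
y[4] = 2*-1 = -2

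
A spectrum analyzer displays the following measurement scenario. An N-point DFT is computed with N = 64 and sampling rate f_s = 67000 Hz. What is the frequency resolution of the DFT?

DFT frequency resolution = f_s / N
= 67000 / 64 = 8375/8 Hz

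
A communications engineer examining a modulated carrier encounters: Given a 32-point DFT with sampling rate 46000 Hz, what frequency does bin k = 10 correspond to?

The frequency of DFT bin k is: f_k = k * f_s / N
f_10 = 10 * 46000 / 32 = 14375 Hz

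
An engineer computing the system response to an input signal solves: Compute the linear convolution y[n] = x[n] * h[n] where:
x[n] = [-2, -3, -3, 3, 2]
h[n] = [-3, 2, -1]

y[n] = sum_k x[k]*h[n-k]. Output length = len(x) + len(h) - 1 = 5 + 3 - 1 = 7.
y[0] = -2*-3 = 6
y[1] = -3*-3 + -2*2 = 5
y[2] = -3*-3 + -3*2 + -2*-1 = 5
y[3] = 3*-3 + -3*2 + -3*-1 = -12
y[4] = 2*-3 + 3*2 + -3*-1 = 3
y[5] = 2*2 + 3*-1 = 1
y[6] = 2*-1 = -2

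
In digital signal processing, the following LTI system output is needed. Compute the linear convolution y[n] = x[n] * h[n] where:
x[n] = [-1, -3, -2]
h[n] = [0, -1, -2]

y[n] = sum_k x[k]*h[n-k]. Output length = len(x) + len(h) - 1 = 3 + 3 - 1 = 5.
y[0] = -1*0 = 0
y[1] = -3*0 + -1*-1 = 1
y[2] = -2*0 + -3*-1 + -1*-2 = 5
y[3] = -2*-1 + -3*-2 = 8
y[4] = -2*-2 = 4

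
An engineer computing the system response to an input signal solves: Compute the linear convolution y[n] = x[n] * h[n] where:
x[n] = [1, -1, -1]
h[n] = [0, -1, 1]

y[n] = sum_k x[k]*h[n-k]. Output length = len(x) + len(h) - 1 = 3 + 3 - 1 = 5.
y[0] = 1*0 = 0
y[1] = -1*0 + 1*-1 = -1
y[2] = -1*0 + -1*-1 + 1*1 = 2
y[3] = -1*-1 + -1*1 = 0
y[4] = -1*1 = -1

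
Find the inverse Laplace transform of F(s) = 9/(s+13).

Standard pair: k/(s+a) <-> k*e^(-at)*u(t)
With k=9, a=13: f(t) = 9*e^(-13t)*u(t)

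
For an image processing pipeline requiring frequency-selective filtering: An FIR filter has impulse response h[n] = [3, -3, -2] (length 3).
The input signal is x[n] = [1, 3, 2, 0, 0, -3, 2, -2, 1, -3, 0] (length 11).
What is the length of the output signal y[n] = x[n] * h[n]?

For linear convolution, the output length is:
len(y) = len(x) + len(h) - 1 = 11 + 3 - 1 = 13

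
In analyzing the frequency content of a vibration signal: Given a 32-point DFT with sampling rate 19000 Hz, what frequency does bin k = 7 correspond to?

The frequency of DFT bin k is: f_k = k * f_s / N
f_7 = 7 * 19000 / 32 = 16625/4 Hz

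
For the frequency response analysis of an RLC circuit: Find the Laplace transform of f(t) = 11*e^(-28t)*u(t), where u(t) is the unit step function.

Standard Laplace transform pair:
e^(-at)*u(t) <-> 1/(s+a)
With a = 28: L{11*e^(-28t)*u(t)} = 11/(s+28), ROC: Re(s) > -28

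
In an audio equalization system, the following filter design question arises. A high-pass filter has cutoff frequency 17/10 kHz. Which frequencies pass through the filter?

A high-pass filter passes all frequencies above the cutoff frequency 17/10 kHz and attenuates lower frequencies.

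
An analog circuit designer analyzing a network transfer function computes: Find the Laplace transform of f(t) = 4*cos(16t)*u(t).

Standard pair: cos(wt)*u(t) <-> s/(s^2+w^2)
With w = 16: L{4*cos(16t)*u(t)} = 4s/(s^2+256)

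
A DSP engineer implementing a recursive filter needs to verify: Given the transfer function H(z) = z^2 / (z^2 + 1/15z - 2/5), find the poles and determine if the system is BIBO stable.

Poles are roots of the denominator: z^2 + 1/15z - 2/5 = 0.
Quadratic formula: z = [-(1/15) +/- sqrt((1/15)^2 - 4*(-2/5))] / 2
Discriminant = 1/225 + 8/5 = 361/225; sqrt = 19/15.
z = (-1/15 +/- 19/15) / 2 => z = 3/5 or z = -2/3.
|p1| = 3/5, |p2| = 2/3.
For BIBO stability, all poles must lie inside the unit circle (|p| < 1).
System is STABLE since both |p| < 1.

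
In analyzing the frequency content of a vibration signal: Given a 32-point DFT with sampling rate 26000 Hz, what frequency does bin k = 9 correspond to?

The frequency of DFT bin k is: f_k = k * f_s / N
f_9 = 9 * 26000 / 32 = 14625/2 Hz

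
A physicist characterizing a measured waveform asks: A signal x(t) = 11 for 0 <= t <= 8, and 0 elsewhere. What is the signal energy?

Energy = integral of |x(t)|^2 dt over the signal duration
= 11^2 * 8 = 121 * 8 = 968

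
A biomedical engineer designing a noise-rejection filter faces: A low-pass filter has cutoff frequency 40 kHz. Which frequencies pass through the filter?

A low-pass filter passes all frequencies below the cutoff frequency 40 kHz and attenuates higher frequencies.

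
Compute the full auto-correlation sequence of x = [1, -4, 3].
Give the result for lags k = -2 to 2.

r_xx[k] = sum_m x[m]*x[m+k], indexed from 0, for k = -2 to 2:
  r_xx[-2] = x[2]*x[0] = 3
  r_xx[-1] = x[1]*x[0] + x[2]*x[1] = -16
  r_xx[0] = x[0]*x[0] + x[1]*x[1] + x[2]*x[2] = 26
  r_xx[1] = x[0]*x[1] + x[1]*x[2] = -16
  r_xx[2] = x[0]*x[2] = 3
r_xx = [3, -16, 26, -16, 3]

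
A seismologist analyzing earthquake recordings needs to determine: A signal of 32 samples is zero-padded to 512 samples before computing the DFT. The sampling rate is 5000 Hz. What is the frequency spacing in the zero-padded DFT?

Original DFT: N = 32, resolution = f_s/N = 5000/32 = 625/4 Hz
Zero-padded DFT: N = 512, resolution = f_s/N = 5000/512 = 625/64 Hz
Zero-padding interpolates the spectrum (finer frequency grid)
but does NOT improve the true spectral resolution (ability to resolve close frequencies).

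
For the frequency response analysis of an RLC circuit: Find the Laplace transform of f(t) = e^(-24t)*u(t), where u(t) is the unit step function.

Standard Laplace transform pair:
e^(-at)*u(t) <-> 1/(s+a)
With a = 24: L{e^(-24t)*u(t)} = 1/(s+24), ROC: Re(s) > -24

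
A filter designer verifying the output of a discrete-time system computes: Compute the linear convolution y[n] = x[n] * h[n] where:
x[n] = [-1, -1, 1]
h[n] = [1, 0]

y[n] = sum_k x[k]*h[n-k]. Output length = len(x) + len(h) - 1 = 3 + 2 - 1 = 4.
y[0] = -1*1 = -1
y[1] = -1*1 + -1*0 = -1
y[2] = 1*1 + -1*0 = 1
y[3] = 1*0 = 0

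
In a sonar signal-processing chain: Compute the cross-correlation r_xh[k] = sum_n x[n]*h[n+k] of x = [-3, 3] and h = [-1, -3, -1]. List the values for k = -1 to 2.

Both sequences indexed from 0 and zero outside their support.
Lags with overlap: k = -1 to 2.
  r_xh[-1] = x[1]*h[0] = -3
  r_xh[0] = x[0]*h[0] + x[1]*h[1] = -6
  r_xh[1] = x[0]*h[1] + x[1]*h[2] = 6
  r_xh[2] = x[0]*h[2] = 3
r_xh = [-3, -6, 6, 3] (for k = -1, ..., 2)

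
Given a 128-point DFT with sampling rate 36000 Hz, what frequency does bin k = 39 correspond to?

The frequency of DFT bin k is: f_k = k * f_s / N
f_39 = 39 * 36000 / 128 = 43875/4 Hz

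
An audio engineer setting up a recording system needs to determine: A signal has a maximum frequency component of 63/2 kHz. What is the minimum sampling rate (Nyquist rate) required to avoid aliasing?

By the Nyquist-Shannon sampling theorem,
the minimum sampling rate (Nyquist rate) must be at least 2 * f_max.
Nyquist rate = 2 * 63/2 kHz = 63 kHz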